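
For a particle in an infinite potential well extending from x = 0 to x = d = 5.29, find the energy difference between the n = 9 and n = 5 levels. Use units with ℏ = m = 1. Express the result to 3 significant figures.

ΔE = 9.88

E_n = n²π²ℏ²/(2md²), so ΔE = (9² − 5²) π²ℏ²/(2md²).
ΔE = 56 × π² / (2 × 1 × 5.29²) = 9.875.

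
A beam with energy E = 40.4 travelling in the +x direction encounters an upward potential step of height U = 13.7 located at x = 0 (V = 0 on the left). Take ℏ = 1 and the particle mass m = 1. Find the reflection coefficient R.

R = 0.0106

The wavenumbers are k₁ = √(2mE)/ℏ = 8.989 on the left and k₂ = √(2m(E − U))/ℏ = 7.308 on the right.
Continuity of ψ and ψ′ at the step yields the reflection amplitude r = (k₁ − k₂)/(k₁ + k₂) = 0.1032; thus R = |r|² = 0.01064, T = 0.9894.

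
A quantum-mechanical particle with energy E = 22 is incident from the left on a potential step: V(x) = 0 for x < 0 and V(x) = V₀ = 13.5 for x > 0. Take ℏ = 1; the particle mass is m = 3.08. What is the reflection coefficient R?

R = 0.0545

The wavenumbers are k₁ = √(2mE)/ℏ = 11.64 on the left and k₂ = √(2m(E − V₀))/ℏ = 7.236 on the right.
Matching ψ and ψ′ at x = 0 gives r = (k₁ − k₂)/(k₁ + k₂), so R = r² = 0.05446 and T = 1 − R = 0.9455.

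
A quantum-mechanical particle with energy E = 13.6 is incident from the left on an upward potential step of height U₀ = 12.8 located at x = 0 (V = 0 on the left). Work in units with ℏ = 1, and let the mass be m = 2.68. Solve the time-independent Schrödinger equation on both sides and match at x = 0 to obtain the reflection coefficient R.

R = 0.372

The wavenumbers are k₁ = √(2mE)/ℏ = 8.538 on the left and k₂ = √(2m(E − U₀))/ℏ = 2.071 on the right.
Matching ψ and ψ′ at x = 0 gives r = (k₁ − k₂)/(k₁ + k₂), so R = r² = 0.3716 and T = 1 − R = 0.6284.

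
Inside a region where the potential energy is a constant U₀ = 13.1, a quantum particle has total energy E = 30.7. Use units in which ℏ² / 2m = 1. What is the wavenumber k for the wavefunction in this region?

k = 4.20

With E > U₀ the solution is oscillatory, ψ ∝ e^{±ikx} with k = √(2m(E − U₀))/ℏ.
k = √(2 × 0.5 × 17.6) = 4.195.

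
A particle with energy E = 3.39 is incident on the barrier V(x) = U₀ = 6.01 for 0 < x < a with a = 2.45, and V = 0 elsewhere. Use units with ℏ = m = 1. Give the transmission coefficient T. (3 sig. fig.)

T = 0.0000529

Since E < U₀ the interior solution is evanescent with decay constant κ = √(2m(U₀ − E))/ℏ = 2.289.
κa = 5.608, sinh(κa) = 136.3.
Matching ψ, ψ′ at both faces gives T = [1 + U₀² sinh²(κa) / (4E(U₀ − E))]⁻¹ = 1/18900 = 0.0000529.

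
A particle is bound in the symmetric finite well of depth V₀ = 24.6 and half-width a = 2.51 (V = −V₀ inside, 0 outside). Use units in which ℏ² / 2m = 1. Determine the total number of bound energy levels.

The dimensionless depth is z₀ = a√(2mV₀)/ℏ = 2.51 × √(24.60) = 12.45.
A new bound state (alternating even/odd) appears each time z₀ passes a multiple of π/2, so N = ⌊2z₀/π⌋ + 1 = ⌊7.925⌋ + 1 = 8.

N = 8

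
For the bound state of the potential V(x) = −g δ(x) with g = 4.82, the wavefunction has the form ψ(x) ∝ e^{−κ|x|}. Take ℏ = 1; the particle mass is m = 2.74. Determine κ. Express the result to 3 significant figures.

κ = 13.2

Integrate −(ℏ²/2m)ψ'' − gδ(x)ψ = Eψ from −ε to +ε: the ψ'' term gives ψ'(0⁺) − ψ'(0⁻) and the δ term gives −(2mg/ℏ²)ψ(0).
With ψ ∝ e^{−κ|x|} this yields −2κ = −2mg/ℏ², so κ = mg/ℏ² = 13.21.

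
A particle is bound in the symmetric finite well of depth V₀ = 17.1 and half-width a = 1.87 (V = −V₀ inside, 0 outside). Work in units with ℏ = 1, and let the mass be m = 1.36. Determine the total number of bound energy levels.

Define the well-strength parameter z₀ = (a/ℏ)√(2mV₀) = 1.87 × √(2·1.36·17.1) = 12.75.
The even/odd transcendental equations gain one root per π/2 in z₀, giving N = 1 + ⌊2z₀/π⌋ = 1 + ⌊8.119⌋ = 9.

N = 9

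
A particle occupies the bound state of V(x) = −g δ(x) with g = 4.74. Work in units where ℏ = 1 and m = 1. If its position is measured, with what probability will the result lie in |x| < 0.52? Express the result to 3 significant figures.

The normalised bound state is ψ = √κ e^{−κ|x|} with κ = mg/ℏ² = 4.740.
P(|x| < d) = ∫_{−d}^{d} κ e^{−2κ|x|} dx = 1 − e^{−2κd} = 1 − e^{−4.930} = 0.9928.

P = 0.993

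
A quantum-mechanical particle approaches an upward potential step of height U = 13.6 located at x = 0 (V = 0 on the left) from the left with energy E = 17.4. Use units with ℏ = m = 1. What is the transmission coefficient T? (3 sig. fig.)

T = 0.868

On each side the TISE gives plane waves with k = √(2m(E − V))/ℏ: k₁ = √(2·1·17.4) = 5.899, k₂ = √(2·1·3.8) = 2.757.
Continuity of ψ and ψ′ at the step yields the reflection amplitude r = (k₁ − k₂)/(k₁ + k₂) = 0.3630; thus R = |r|² = 0.1318, T = 0.8682.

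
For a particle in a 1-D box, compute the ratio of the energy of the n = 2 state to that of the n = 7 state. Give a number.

0.0816327

E_n = n²π²ℏ²/(2mL²) so the ratio is n₂²/n₁² = 4/49 = 0.0816327.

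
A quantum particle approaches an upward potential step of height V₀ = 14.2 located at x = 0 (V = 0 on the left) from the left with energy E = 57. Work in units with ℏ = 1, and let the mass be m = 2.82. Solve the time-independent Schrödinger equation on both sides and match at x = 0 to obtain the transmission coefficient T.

T = 0.995

The wavenumbers are k₁ = √(2mE)/ℏ = 17.93 on the left and k₂ = √(2m(E − V₀))/ℏ = 15.54 on the right.
Matching ψ and ψ′ at x = 0 gives r = (k₁ − k₂)/(k₁ + k₂), so R = r² = 0.005113 and T = 1 − R = 0.9949.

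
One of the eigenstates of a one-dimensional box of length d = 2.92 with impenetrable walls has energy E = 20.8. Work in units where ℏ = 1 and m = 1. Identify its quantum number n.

For an infinite well E_n = n²π²ℏ²/(2md²), so n = (d/πℏ)√(2mE).
n = (2.92/π) × √(2 × 1 × 20.8) = 5.995 → n = 6.

n = 6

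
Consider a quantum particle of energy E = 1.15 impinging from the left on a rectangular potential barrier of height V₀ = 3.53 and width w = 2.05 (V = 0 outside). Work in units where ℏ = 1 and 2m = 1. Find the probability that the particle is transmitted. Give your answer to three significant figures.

T = 0.00628

Since E < V₀ the interior solution is evanescent with decay constant κ = √(2m(V₀ − E))/ℏ = 1.543.
κw = 3.163, sinh(κw) = 11.79.
The exact tunnelling result is T⁻¹ = 1 + V₀² sinh²(κw) / [4E(V₀ − E)] = 159.3, so T = 0.00628.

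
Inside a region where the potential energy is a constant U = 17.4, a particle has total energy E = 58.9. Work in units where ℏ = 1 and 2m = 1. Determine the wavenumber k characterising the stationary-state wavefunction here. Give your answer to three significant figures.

With E > U the solution is oscillatory, ψ ∝ e^{±ikx} with k = √(2m(E − U))/ℏ.
k = √(2 × 0.5 × 41.5) = 6.442.

k = 6.44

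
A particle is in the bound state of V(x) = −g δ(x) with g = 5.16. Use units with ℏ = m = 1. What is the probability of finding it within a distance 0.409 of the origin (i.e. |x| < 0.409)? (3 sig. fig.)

P = 0.985

The normalised bound state is ψ = √κ e^{−κ|x|} with κ = mg/ℏ² = 5.160.
P(|x| < d) = ∫_{−d}^{d} κ e^{−2κ|x|} dx = 1 − e^{−2κd} = 1 − e^{−4.221} = 0.9853.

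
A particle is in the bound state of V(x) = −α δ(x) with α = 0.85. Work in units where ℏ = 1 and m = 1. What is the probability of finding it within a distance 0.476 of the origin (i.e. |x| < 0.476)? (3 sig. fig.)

P = 0.555

The normalised bound state is ψ = √κ e^{−κ|x|} with κ = mα/ℏ² = 0.8500.
P(|x| < d) = ∫_{−d}^{d} κ e^{−2κ|x|} dx = 1 − e^{−2κd} = 1 − e^{−0.8092} = 0.5548.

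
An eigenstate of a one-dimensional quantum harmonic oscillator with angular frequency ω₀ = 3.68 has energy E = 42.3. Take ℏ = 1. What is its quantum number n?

n = 11

Invert E_n = (n + ½)ℏω₀: n = E/ℏω₀ − ½ = 10.995, so n = 11.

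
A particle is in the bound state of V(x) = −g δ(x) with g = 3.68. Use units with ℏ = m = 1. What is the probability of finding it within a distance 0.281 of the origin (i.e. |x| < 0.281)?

The normalised bound state is ψ = √κ e^{−κ|x|} with κ = mg/ℏ² = 3.680.
P(|x| < d) = ∫_{−d}^{d} κ e^{−2κ|x|} dx = 1 − e^{−2κd} = 1 − e^{−2.068} = 0.8736.

P = 0.874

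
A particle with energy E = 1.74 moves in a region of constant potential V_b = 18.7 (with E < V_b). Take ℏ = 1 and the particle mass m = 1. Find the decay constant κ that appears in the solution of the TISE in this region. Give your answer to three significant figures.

Since E < V_b the TISE in this region is ψ'' = κ²ψ with κ = √(2m(V_b − E))/ℏ.
κ = √(2 × 1 × 16.96) = 5.824.

κ = 5.82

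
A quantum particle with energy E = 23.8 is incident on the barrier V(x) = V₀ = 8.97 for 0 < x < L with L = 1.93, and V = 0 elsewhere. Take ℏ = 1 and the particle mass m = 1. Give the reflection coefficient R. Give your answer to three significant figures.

E > V₀: inside the barrier k₂ = √(2m(E − V₀))/ℏ = 5.446, k₂L = 10.51.
T = [1 + V₀² sin²(k₂L) / (4E(E − V₀))]⁻¹ = 1/1.045 = 0.957.
R = 1 − T = 0.0427.

R = 0.0427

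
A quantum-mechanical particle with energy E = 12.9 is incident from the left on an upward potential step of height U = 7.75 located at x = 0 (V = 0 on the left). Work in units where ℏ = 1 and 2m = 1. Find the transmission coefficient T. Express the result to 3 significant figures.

The wavenumbers are k₁ = √(2mE)/ℏ = 3.592 on the left and k₂ = √(2m(E − U))/ℏ = 2.269 on the right.
Matching ψ and ψ′ at x = 0 gives r = (k₁ − k₂)/(k₁ + k₂), so R = r² = 0.05090 and T = 1 − R = 0.9491.

T = 0.949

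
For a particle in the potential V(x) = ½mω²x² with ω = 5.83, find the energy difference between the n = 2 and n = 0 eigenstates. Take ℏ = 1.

E_n = ℏω(n + ½), so ΔE = (2 − 0) ℏω = 2 × 5.83 = 11.66.

ΔE = 11.7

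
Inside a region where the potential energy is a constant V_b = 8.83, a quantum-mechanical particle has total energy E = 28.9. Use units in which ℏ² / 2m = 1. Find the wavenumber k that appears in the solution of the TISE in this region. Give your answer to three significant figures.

k = 4.48

With E > V_b the solution is oscillatory, ψ ∝ e^{±ikx} with k = √(2m(E − V_b))/ℏ.
k = √(2 × 0.5 × 20.07) = 4.480.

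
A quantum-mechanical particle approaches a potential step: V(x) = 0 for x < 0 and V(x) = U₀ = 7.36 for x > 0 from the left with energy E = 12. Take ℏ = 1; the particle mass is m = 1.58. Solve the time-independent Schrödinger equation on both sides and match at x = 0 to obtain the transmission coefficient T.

T = 0.946

The wavenumbers are k₁ = √(2mE)/ℏ = 6.158 on the left and k₂ = √(2m(E − U₀))/ℏ = 3.829 on the right.
Matching ψ and ψ′ at x = 0 gives r = (k₁ − k₂)/(k₁ + k₂), so R = r² = 0.05437 and T = 1 − R = 0.9456.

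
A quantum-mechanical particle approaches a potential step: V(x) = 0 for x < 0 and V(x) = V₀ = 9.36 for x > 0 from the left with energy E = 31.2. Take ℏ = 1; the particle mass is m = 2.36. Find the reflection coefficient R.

On each side the TISE gives plane waves with k = √(2m(E − V))/ℏ: k₁ = √(2·2.36·31.2) = 12.14, k₂ = √(2·2.36·21.84) = 10.15.
Matching ψ and ψ′ at x = 0 gives r = (k₁ − k₂)/(k₁ + k₂), so R = r² = 0.007909 and T = 1 − R = 0.9921.

R = 0.00791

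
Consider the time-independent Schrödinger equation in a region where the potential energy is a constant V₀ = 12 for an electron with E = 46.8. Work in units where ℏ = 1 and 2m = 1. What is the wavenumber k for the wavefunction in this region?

k = 5.90

With E > V₀ the solution is oscillatory, ψ ∝ e^{±ikx} with k = √(2m(E − V₀))/ℏ.
k = √(2 × 0.5 × 34.8) = 5.899.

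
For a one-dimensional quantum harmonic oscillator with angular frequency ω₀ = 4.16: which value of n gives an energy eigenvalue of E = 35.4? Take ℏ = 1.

n = 8

E_n = ℏω₀(n + ½) ⇒ n = E/(ℏω₀) − ½ = 35.4/4.16 − 0.5 = 8.010 → n = 8.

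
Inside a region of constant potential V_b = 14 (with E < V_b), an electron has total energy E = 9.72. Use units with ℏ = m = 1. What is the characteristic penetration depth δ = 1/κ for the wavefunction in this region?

δ = 0.342

Since E < V_b the TISE in this region is ψ'' = κ²ψ with κ = √(2m(V_b − E))/ℏ.
κ = √(2 × 1 × 4.28) = 2.926. The penetration depth is δ = 1/κ = 0.342.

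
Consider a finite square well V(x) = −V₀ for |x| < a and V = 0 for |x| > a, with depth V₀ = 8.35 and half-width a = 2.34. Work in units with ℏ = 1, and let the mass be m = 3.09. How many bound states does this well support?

Define the well-strength parameter z₀ = (a/ℏ)√(2mV₀) = 2.34 × √(2·3.09·8.35) = 16.81.
The even/odd transcendental equations gain one root per π/2 in z₀, giving N = 1 + ⌊2z₀/π⌋ = 1 + ⌊10.70⌋ = 11.

N = 11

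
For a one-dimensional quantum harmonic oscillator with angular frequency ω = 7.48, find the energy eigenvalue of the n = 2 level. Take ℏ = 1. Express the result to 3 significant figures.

The oscillator eigenvalues are E_n = ℏω(n + ½), so E_2 = 7.48 × 2.5 = 18.70.

E = 18.7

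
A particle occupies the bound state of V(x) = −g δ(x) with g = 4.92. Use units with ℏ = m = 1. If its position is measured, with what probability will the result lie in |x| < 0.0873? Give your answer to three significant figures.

The normalised bound state is ψ = √κ e^{−κ|x|} with κ = mg/ℏ² = 4.920.
P(|x| < d) = ∫_{−d}^{d} κ e^{−2κ|x|} dx = 1 − e^{−2κd} = 1 − e^{−0.8590} = 0.5764.

P = 0.576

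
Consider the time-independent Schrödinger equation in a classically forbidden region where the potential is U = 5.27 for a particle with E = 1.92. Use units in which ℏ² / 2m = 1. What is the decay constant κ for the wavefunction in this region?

κ = 1.83

Since E < U the TISE in this region is ψ'' = κ²ψ with κ = √(2m(U − E))/ℏ.
κ = √(2 × 0.5 × 3.35) = 1.830.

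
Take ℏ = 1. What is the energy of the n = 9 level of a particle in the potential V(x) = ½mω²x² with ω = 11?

E = 105

Using E_n = (n + ½)ℏω: E_9 = 9.5 × 11 = 104.5.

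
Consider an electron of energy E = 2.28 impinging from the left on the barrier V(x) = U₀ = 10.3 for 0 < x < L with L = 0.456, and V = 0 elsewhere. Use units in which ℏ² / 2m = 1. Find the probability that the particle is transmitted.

T = 0.196

Since E < U₀ the interior solution is evanescent with decay constant κ = √(2m(U₀ − E))/ℏ = 2.832.
κL = 1.291, sinh(κL) = 1.681.
The exact tunnelling result is T⁻¹ = 1 + U₀² sinh²(κL) / [4E(U₀ − E)] = 5.101, so T = 0.196.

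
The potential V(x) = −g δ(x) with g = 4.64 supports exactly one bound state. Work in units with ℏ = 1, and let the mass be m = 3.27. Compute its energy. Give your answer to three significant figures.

The bound state is ψ(x) = √κ e^{−κ|x|}. The derivative jump ψ'(0⁺) − ψ'(0⁻) = −(2mg/ℏ²)ψ(0) fixes κ = mg/ℏ² = 15.17.
Then E = −ℏ²κ²/(2m) = −mg²/(2ℏ²) = -35.20.

E = -35.2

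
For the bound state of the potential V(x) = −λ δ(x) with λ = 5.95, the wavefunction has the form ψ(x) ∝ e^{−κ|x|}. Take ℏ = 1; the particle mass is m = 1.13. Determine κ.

Integrate −(ℏ²/2m)ψ'' − λδ(x)ψ = Eψ from −ε to +ε: the ψ'' term gives ψ'(0⁺) − ψ'(0⁻) and the δ term gives −(2mλ/ℏ²)ψ(0).
With ψ ∝ e^{−κ|x|} this yields −2κ = −2mλ/ℏ², so κ = mλ/ℏ² = 6.724.

κ = 6.72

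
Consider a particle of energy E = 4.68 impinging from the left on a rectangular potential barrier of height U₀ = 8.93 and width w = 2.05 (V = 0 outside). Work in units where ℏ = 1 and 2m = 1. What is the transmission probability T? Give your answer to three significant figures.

Since E < U₀ the interior solution is evanescent with decay constant κ = √(2m(U₀ − E))/ℏ = 2.062.
κw = 4.226, sinh(κw) = 34.22.
Matching ψ, ψ′ at both faces gives T = [1 + U₀² sinh²(κw) / (4E(U₀ − E))]⁻¹ = 1/1175 = 0.000851.

T = 0.000851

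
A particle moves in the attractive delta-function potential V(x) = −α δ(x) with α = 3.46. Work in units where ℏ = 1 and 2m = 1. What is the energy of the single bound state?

The bound state is ψ(x) = √κ e^{−κ|x|}. The derivative jump ψ'(0⁺) − ψ'(0⁻) = −(2mα/ℏ²)ψ(0) fixes κ = mα/ℏ² = 1.730.
Then E = −ℏ²κ²/(2m) = −mα²/(2ℏ²) = -2.993.

E = -2.99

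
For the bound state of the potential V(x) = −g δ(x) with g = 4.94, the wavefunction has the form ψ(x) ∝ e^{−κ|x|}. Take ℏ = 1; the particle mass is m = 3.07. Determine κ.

Integrating the TISE across x = 0 gives the cusp condition ψ'(0⁺) − ψ'(0⁻) = −(2mg/ℏ²)ψ(0).
With ψ ∝ e^{−κ|x|} this yields −2κ = −2mg/ℏ², so κ = mg/ℏ² = 15.17.

κ = 15.2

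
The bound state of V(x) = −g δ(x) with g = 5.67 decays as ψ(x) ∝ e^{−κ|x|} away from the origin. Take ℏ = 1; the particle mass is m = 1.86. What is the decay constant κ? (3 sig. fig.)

κ = 10.5

Integrate −(ℏ²/2m)ψ'' − gδ(x)ψ = Eψ from −ε to +ε: the ψ'' term gives ψ'(0⁺) − ψ'(0⁻) and the δ term gives −(2mg/ℏ²)ψ(0).
With ψ ∝ e^{−κ|x|} this yields −2κ = −2mg/ℏ², so κ = mg/ℏ² = 10.55.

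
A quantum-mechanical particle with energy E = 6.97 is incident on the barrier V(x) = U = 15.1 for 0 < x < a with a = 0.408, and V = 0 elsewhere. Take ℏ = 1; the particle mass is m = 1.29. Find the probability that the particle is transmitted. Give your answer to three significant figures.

T = 0.0904

E < U: inside the barrier ψ ∝ e^{±κx} with κ = √(2m(U − E))/ℏ = 4.580.
κa = 1.869, sinh(κa) = 3.162.
Matching ψ, ψ′ at both faces gives T = [1 + U² sinh²(κa) / (4E(U − E))]⁻¹ = 1/11.06 = 0.0904.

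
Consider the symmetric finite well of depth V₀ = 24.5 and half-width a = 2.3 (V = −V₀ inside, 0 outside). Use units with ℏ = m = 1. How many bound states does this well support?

The dimensionless depth is z₀ = a√(2mV₀)/ℏ = 2.3 × √(49.00) = 16.10.
A new bound state (alternating even/odd) appears each time z₀ passes a multiple of π/2, so N = ⌊2z₀/π⌋ + 1 = ⌊10.25⌋ + 1 = 11.

N = 11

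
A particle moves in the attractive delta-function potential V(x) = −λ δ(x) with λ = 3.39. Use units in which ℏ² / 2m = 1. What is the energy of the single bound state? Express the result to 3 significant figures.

The bound state is ψ(x) = √κ e^{−κ|x|}. The derivative jump ψ'(0⁺) − ψ'(0⁻) = −(2mλ/ℏ²)ψ(0) fixes κ = mλ/ℏ² = 1.695.
Then E = −ℏ²κ²/(2m) = −mλ²/(2ℏ²) = -2.873.

E = -2.87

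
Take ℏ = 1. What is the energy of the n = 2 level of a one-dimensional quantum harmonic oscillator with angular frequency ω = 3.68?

Using E_n = (n + ½)ℏω: E_2 = 2.5 × 3.68 = 9.200.

E = 9.20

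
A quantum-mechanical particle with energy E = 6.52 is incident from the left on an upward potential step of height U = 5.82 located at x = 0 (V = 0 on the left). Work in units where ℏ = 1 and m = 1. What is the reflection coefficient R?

R = 0.256

The wavenumbers are k₁ = √(2mE)/ℏ = 3.611 on the left and k₂ = √(2m(E − U))/ℏ = 1.183 on the right.
Continuity of ψ and ψ′ at the step yields the reflection amplitude r = (k₁ − k₂)/(k₁ + k₂) = 0.5064; thus R = |r|² = 0.2564, T = 0.7436.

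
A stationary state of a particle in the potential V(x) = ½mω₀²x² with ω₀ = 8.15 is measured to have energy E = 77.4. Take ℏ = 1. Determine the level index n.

Invert E_n = (n + ½)ℏω₀: n = E/ℏω₀ − ½ = 8.997, so n = 9.

n = 9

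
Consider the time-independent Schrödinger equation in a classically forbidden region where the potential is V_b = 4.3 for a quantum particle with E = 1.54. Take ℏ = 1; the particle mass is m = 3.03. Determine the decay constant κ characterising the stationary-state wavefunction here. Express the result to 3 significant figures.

Since E < V_b the TISE in this region is ψ'' = κ²ψ with κ = √(2m(V_b − E))/ℏ.
κ = √(2 × 3.03 × 2.76) = 4.090.

κ = 4.09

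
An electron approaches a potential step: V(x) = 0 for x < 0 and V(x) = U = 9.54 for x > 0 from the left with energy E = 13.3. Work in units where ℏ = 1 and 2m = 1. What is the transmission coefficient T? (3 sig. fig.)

On each side the TISE gives plane waves with k = √(2m(E − V))/ℏ: k₁ = √(2·½·13.3) = 3.647, k₂ = √(2·½·3.76) = 1.939.
Matching ψ and ψ′ at x = 0 gives r = (k₁ − k₂)/(k₁ + k₂), so R = r² = 0.09348 and T = 1 − R = 0.9065.

T = 0.907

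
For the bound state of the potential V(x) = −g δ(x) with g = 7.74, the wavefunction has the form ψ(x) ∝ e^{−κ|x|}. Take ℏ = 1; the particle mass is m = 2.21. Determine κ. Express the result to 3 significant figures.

Integrating the TISE across x = 0 gives the cusp condition ψ'(0⁺) − ψ'(0⁻) = −(2mg/ℏ²)ψ(0).
With ψ ∝ e^{−κ|x|} this yields −2κ = −2mg/ℏ², so κ = mg/ℏ² = 17.11.

κ = 17.1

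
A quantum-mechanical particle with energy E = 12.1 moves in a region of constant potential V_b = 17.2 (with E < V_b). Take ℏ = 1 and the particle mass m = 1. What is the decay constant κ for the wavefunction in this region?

κ = 3.19

Since E < V_b the TISE in this region is ψ'' = κ²ψ with κ = √(2m(V_b − E))/ℏ.
κ = √(2 × 1 × 5.1) = 3.194.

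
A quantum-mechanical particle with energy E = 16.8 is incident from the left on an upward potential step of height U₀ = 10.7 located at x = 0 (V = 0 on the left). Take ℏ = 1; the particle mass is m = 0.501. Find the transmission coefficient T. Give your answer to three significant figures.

On each side the TISE gives plane waves with k = √(2m(E − V))/ℏ: k₁ = √(2·0.501·16.8) = 4.103, k₂ = √(2·0.501·6.1) = 2.472.
Matching ψ and ψ′ at x = 0 gives r = (k₁ − k₂)/(k₁ + k₂), so R = r² = 0.06150 and T = 1 − R = 0.9385.

T = 0.938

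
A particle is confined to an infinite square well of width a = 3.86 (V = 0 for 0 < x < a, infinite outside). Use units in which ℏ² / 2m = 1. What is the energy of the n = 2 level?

Requiring ψ(0) = ψ(a) = 0 quantises k = nπ/a, hence E_n = ℏ²k²/2m = n²π²ℏ²/(2ma²).
E_2 = 2² × π² / (2 × 0.5 × 3.86²) = 2.650.

E = 2.65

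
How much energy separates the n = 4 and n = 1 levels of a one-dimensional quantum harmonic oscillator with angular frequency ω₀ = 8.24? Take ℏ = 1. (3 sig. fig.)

ΔE = 24.7

E_n = ℏω₀(n + ½), so ΔE = (4 − 1) ℏω₀ = 3 × 8.24 = 24.72.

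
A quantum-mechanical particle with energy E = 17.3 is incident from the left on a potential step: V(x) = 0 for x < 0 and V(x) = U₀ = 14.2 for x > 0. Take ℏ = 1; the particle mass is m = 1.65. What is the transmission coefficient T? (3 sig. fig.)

T = 0.836

The wavenumbers are k₁ = √(2mE)/ℏ = 7.556 on the left and k₂ = √(2m(E − U₀))/ℏ = 3.198 on the right.
Continuity of ψ and ψ′ at the step yields the reflection amplitude r = (k₁ − k₂)/(k₁ + k₂) = 0.4052; thus R = |r|² = 0.1642, T = 0.8358.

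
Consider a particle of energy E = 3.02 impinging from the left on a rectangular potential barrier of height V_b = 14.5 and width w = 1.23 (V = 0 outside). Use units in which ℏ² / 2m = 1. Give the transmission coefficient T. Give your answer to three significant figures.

E < V_b: inside the barrier ψ ∝ e^{±κx} with κ = √(2m(V_b − E))/ℏ = 3.388.
κw = 4.168, sinh(κw) = 32.27.
The exact tunnelling result is T⁻¹ = 1 + V_b² sinh²(κw) / [4E(V_b − E)] = 1580, so T = 0.000633.

T = 0.000633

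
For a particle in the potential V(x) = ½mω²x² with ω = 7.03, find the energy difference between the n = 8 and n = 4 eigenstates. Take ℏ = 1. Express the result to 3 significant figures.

E_n = ℏω(n + ½), so ΔE = (8 − 4) ℏω = 4 × 7.03 = 28.12.

ΔE = 28.1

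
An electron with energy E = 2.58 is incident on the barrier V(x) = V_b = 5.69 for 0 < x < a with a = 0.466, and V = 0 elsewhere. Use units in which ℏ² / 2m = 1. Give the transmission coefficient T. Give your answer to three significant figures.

T = 0.541

Since E < V_b the interior solution is evanescent with decay constant κ = √(2m(V_b − E))/ℏ = 1.764.
κa = 0.8218, sinh(κa) = 0.9175.
Matching ψ, ψ′ at both faces gives T = [1 + V_b² sinh²(κa) / (4E(V_b − E))]⁻¹ = 1/1.849 = 0.541.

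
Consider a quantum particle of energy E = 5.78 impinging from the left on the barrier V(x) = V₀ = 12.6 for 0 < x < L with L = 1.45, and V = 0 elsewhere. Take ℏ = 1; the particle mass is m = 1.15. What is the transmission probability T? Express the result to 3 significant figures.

E < V₀: inside the barrier ψ ∝ e^{±κx} with κ = √(2m(V₀ − E))/ℏ = 3.961.
κL = 5.743, sinh(κL) = 156.0.
The exact tunnelling result is T⁻¹ = 1 + V₀² sinh²(κL) / [4E(V₀ − E)] = 24490, so T = 0.0000408.

T = 0.0000408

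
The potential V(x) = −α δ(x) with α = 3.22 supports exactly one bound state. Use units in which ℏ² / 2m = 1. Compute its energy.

E = -2.59

The bound state is ψ(x) = √κ e^{−κ|x|}. The derivative jump ψ'(0⁺) − ψ'(0⁻) = −(2mα/ℏ²)ψ(0) fixes κ = mα/ℏ² = 1.610.
Then E = −ℏ²κ²/(2m) = −mα²/(2ℏ²) = -2.592.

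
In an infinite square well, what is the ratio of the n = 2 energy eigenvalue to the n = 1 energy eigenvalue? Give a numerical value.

Since E_n ∝ n², the ratio is (2/1)² = 4.

4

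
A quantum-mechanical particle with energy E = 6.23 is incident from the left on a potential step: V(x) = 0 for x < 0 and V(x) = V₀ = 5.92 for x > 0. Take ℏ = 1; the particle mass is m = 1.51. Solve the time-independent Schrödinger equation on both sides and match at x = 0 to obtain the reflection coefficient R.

The wavenumbers are k₁ = √(2mE)/ℏ = 4.338 on the left and k₂ = √(2m(E − V₀))/ℏ = 0.9676 on the right.
Continuity of ψ and ψ′ at the step yields the reflection amplitude r = (k₁ − k₂)/(k₁ + k₂) = 0.6352; thus R = |r|² = 0.4035, T = 0.5965.

R = 0.404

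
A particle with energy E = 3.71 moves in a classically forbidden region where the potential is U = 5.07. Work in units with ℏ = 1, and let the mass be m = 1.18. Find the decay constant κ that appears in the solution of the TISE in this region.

κ = 1.79

Since E < U the TISE in this region is ψ'' = κ²ψ with κ = √(2m(U − E))/ℏ.
κ = √(2 × 1.18 × 1.36) = 1.792.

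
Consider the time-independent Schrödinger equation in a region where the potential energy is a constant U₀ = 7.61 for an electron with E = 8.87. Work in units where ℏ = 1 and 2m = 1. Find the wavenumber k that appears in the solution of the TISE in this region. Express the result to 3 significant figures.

With E > U₀ the solution is oscillatory, ψ ∝ e^{±ikx} with k = √(2m(E − U₀))/ℏ.
k = √(2 × 0.5 × 1.26) = 1.122.

k = 1.12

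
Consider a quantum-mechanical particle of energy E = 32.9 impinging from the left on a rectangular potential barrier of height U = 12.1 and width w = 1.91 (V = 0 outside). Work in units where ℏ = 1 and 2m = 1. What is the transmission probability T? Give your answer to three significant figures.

T = 0.978

E > U: inside the barrier k₂ = √(2m(E − U))/ℏ = 4.561, k₂w = 8.711.
T = [1 + U² sin²(k₂w) / (4E(E − U))]⁻¹ = 1/1.023 = 0.978.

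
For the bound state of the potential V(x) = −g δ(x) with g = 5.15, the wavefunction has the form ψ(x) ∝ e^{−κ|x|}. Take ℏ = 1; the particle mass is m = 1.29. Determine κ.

Integrate −(ℏ²/2m)ψ'' − gδ(x)ψ = Eψ from −ε to +ε: the ψ'' term gives ψ'(0⁺) − ψ'(0⁻) and the δ term gives −(2mg/ℏ²)ψ(0).
With ψ ∝ e^{−κ|x|} this yields −2κ = −2mg/ℏ², so κ = mg/ℏ² = 6.644.

κ = 6.64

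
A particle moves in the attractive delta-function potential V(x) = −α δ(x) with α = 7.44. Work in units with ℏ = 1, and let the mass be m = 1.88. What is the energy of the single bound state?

E = -52.0

The bound state is ψ(x) = √κ e^{−κ|x|}. The derivative jump ψ'(0⁺) − ψ'(0⁻) = −(2mα/ℏ²)ψ(0) fixes κ = mα/ℏ² = 13.99.
Then E = −ℏ²κ²/(2m) = −mα²/(2ℏ²) = -52.03.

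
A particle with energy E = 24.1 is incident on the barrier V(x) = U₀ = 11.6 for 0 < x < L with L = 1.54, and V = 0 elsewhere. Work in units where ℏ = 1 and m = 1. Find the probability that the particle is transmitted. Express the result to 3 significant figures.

T = 0.902

E > U₀: inside the barrier k₂ = √(2m(E − U₀))/ℏ = 5.000, k₂L = 7.700.
T = [1 + U₀² sin²(k₂L) / (4E(E − U₀))]⁻¹ = 1/1.109 = 0.902.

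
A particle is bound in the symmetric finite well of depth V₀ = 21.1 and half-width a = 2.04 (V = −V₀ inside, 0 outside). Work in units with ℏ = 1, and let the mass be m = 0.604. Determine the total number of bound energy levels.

Define the well-strength parameter z₀ = (a/ℏ)√(2mV₀) = 2.04 × √(2·0.604·21.1) = 10.30.
A new bound state (alternating even/odd) appears each time z₀ passes a multiple of π/2, so N = ⌊2z₀/π⌋ + 1 = ⌊6.557⌋ + 1 = 7.

N = 7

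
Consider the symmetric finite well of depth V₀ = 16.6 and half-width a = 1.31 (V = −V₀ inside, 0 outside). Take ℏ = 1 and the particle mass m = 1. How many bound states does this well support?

N = 5

The dimensionless depth is z₀ = a√(2mV₀)/ℏ = 1.31 × √(33.20) = 7.548.
A new bound state (alternating even/odd) appears each time z₀ passes a multiple of π/2, so N = ⌊2z₀/π⌋ + 1 = ⌊4.805⌋ + 1 = 5.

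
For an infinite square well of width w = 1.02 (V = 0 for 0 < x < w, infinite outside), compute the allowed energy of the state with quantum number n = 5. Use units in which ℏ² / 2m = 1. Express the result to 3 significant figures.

E = 237

The infinite-well eigenfunctions ψ_n = √(2/w) sin(nπx/w) vanish at both walls, giving E_n = n²π²ℏ²/(2mw²).
E_5 = 5² × π² / (2 × 0.5 × 1.02²) = 237.2.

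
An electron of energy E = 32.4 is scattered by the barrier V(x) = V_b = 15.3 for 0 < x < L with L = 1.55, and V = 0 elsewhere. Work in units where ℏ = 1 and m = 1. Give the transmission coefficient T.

T = 0.987

E > V_b: inside the barrier k₂ = √(2m(E − V_b))/ℏ = 5.848, k₂L = 9.065.
Matching at both interfaces gives T⁻¹ = 1 + V_b² sin²(k₂L) / [4E(E − V_b)] = 1.013, hence T = 0.987.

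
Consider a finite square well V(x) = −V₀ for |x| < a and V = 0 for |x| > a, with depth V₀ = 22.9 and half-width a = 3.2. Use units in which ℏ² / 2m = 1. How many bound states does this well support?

The dimensionless depth is z₀ = a√(2mV₀)/ℏ = 3.2 × √(22.90) = 15.31.
A new bound state (alternating even/odd) appears each time z₀ passes a multiple of π/2, so N = ⌊2z₀/π⌋ + 1 = ⌊9.749⌋ + 1 = 10.

N = 10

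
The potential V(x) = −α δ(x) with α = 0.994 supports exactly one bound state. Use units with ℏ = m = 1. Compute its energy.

For x ≠ 0 the bound state is ψ ∝ e^{−κ|x|}; integrating the TISE across the delta gives the cusp condition 2κ = 2mα/ℏ², so κ = 0.9940.
Then E = −ℏ²κ²/(2m) = −mα²/(2ℏ²) = -0.4940.

E = -0.494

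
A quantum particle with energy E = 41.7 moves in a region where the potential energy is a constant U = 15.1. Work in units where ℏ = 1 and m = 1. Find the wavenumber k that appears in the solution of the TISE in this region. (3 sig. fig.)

k = 7.29

With E > U the solution is oscillatory, ψ ∝ e^{±ikx} with k = √(2m(E − U))/ℏ.
k = √(2 × 1 × 26.6) = 7.294.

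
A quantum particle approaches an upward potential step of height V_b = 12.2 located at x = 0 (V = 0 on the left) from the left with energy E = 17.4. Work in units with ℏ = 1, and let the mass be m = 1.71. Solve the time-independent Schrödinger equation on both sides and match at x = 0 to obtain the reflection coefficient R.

The wavenumbers are k₁ = √(2mE)/ℏ = 7.714 on the left and k₂ = √(2m(E − V_b))/ℏ = 4.217 on the right.
Continuity of ψ and ψ′ at the step yields the reflection amplitude r = (k₁ − k₂)/(k₁ + k₂) = 0.2931; thus R = |r|² = 0.08591, T = 0.9141.

R = 0.0859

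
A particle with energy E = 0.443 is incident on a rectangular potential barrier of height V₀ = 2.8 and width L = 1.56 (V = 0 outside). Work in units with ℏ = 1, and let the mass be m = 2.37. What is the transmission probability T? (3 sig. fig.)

T = 0.0000630

E < V₀: inside the barrier ψ ∝ e^{±κx} with κ = √(2m(V₀ − E))/ℏ = 3.342.
κL = 5.214, sinh(κL) = 91.94.
The exact tunnelling result is T⁻¹ = 1 + V₀² sinh²(κL) / [4E(V₀ − E)] = 15870, so T = 0.0000630.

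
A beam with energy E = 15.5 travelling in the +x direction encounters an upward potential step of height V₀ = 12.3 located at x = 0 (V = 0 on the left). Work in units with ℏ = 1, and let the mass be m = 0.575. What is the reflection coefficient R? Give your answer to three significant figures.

On each side the TISE gives plane waves with k = √(2m(E − V))/ℏ: k₁ = √(2·0.575·15.5) = 4.222, k₂ = √(2·0.575·3.2) = 1.918.
Continuity of ψ and ψ′ at the step yields the reflection amplitude r = (k₁ − k₂)/(k₁ + k₂) = 0.3752; thus R = |r|² = 0.1407, T = 0.8593.

R = 0.141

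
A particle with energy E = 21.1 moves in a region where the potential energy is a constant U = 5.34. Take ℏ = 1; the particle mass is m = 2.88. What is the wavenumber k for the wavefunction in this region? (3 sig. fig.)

With E > U the solution is oscillatory, ψ ∝ e^{±ikx} with k = √(2m(E − U))/ℏ.
k = √(2 × 2.88 × 15.76) = 9.528.

k = 9.53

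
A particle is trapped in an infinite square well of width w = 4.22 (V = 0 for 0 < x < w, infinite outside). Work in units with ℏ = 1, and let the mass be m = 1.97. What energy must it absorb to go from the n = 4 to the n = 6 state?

E_n = n²π²ℏ²/(2mw²), so ΔE = (6² − 4²) π²ℏ²/(2mw²).
ΔE = 20 × π² / (2 × 1.97 × 4.22²) = 2.813.

ΔE = 2.81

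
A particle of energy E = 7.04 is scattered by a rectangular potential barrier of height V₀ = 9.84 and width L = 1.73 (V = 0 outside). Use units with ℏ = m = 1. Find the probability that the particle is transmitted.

E < V₀: inside the barrier ψ ∝ e^{±κx} with κ = √(2m(V₀ − E))/ℏ = 2.366.
κL = 4.094, sinh(κL) = 29.98.
The exact tunnelling result is T⁻¹ = 1 + V₀² sinh²(κL) / [4E(V₀ − E)] = 1105, so T = 0.000905.

T = 0.000905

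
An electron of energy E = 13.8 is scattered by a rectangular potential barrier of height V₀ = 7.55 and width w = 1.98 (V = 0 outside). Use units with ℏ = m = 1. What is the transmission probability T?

E > V₀: inside the barrier k₂ = √(2m(E − V₀))/ℏ = 3.536, k₂w = 7.000.
Matching at both interfaces gives T⁻¹ = 1 + V₀² sin²(k₂w) / [4E(E − V₀)] = 1.071, hence T = 0.933.

T = 0.933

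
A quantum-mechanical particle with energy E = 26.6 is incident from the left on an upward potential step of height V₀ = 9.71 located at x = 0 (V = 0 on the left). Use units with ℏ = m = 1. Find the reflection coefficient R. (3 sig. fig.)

R = 0.0128

The wavenumbers are k₁ = √(2mE)/ℏ = 7.294 on the left and k₂ = √(2m(E − V₀))/ℏ = 5.812 on the right.
Matching ψ and ψ′ at x = 0 gives r = (k₁ − k₂)/(k₁ + k₂), so R = r² = 0.01278 and T = 1 − R = 0.9872.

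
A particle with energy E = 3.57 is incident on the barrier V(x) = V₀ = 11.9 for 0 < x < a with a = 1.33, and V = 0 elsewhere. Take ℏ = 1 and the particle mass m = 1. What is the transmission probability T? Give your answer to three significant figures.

T = 0.0000647

Since E < V₀ the interior solution is evanescent with decay constant κ = √(2m(V₀ − E))/ℏ = 4.082.
κa = 5.429, sinh(κa) = 113.9.
Matching ψ, ψ′ at both faces gives T = [1 + V₀² sinh²(κa) / (4E(V₀ − E))]⁻¹ = 1/15450 = 0.0000647.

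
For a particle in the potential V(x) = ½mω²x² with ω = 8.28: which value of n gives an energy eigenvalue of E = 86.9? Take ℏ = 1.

Invert E_n = (n + ½)ℏω: n = E/ℏω − ½ = 9.995, so n = 10.

n = 10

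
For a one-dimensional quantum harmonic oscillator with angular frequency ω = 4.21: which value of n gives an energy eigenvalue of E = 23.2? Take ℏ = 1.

Invert E_n = (n + ½)ℏω: n = E/ℏω − ½ = 5.011, so n = 5.

n = 5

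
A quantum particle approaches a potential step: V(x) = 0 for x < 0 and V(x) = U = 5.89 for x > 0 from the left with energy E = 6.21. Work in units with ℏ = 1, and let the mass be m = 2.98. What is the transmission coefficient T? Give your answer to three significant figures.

On each side the TISE gives plane waves with k = √(2m(E − V))/ℏ: k₁ = √(2·2.98·6.21) = 6.084, k₂ = √(2·2.98·0.32) = 1.381.
Continuity of ψ and ψ′ at the step yields the reflection amplitude r = (k₁ − k₂)/(k₁ + k₂) = 0.6300; thus R = |r|² = 0.3969, T = 0.6031.

T = 0.603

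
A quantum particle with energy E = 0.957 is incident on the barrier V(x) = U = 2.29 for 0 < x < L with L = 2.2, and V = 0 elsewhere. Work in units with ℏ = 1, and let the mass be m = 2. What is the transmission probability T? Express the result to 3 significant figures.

Since E < U the interior solution is evanescent with decay constant κ = √(2m(U − E))/ℏ = 2.309.
κL = 5.080, sinh(κL) = 80.39.
Matching ψ, ψ′ at both faces gives T = [1 + U² sinh²(κL) / (4E(U − E))]⁻¹ = 1/6642 = 0.000151.

T = 0.000151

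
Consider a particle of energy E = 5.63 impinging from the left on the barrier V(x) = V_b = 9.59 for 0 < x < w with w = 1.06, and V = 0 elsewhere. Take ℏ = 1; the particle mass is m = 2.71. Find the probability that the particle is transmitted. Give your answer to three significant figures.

T = 0.000210

E < V_b: inside the barrier ψ ∝ e^{±κx} with κ = √(2m(V_b − E))/ℏ = 4.633.
κw = 4.911, sinh(κw) = 67.87.
Matching ψ, ψ′ at both faces gives T = [1 + V_b² sinh²(κw) / (4E(V_b − E))]⁻¹ = 1/4752 = 0.000210.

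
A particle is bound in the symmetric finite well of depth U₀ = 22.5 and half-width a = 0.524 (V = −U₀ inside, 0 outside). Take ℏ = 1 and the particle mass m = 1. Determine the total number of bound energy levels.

The dimensionless depth is z₀ = a√(2mU₀)/ℏ = 0.524 × √(45.00) = 3.515.
A new bound state (alternating even/odd) appears each time z₀ passes a multiple of π/2, so N = ⌊2z₀/π⌋ + 1 = ⌊2.238⌋ + 1 = 3.

N = 3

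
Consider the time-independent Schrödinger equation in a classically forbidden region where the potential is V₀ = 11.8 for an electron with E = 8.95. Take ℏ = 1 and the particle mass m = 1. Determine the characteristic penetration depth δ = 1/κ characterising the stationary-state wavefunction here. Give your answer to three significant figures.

Since E < V₀ the TISE in this region is ψ'' = κ²ψ with κ = √(2m(V₀ − E))/ℏ.
κ = √(2 × 1 × 2.85) = 2.387. The penetration depth is δ = 1/κ = 0.419.

δ = 0.419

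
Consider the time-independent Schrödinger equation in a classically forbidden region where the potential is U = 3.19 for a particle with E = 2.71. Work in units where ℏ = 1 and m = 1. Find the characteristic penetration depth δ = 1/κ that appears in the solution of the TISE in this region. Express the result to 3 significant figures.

Since E < U the TISE in this region is ψ'' = κ²ψ with κ = √(2m(U − E))/ℏ.
κ = √(2 × 1 × 0.48) = 0.9798. The penetration depth is δ = 1/κ = 1.02.

δ = 1.02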